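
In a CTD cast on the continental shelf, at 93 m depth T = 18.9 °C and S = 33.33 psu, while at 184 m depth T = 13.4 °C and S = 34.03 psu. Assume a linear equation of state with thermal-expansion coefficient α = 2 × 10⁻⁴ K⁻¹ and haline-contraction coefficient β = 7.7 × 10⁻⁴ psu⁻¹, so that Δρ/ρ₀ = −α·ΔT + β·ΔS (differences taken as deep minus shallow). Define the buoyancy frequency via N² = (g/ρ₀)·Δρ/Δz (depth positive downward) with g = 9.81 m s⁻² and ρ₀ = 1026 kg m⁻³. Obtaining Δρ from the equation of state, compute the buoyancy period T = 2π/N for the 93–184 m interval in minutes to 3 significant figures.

ΔT = -5.5 K, ΔS = +0.70 psu (deep − shallow).
Δρ/ρ₀ = −αΔT + βΔS = 1.10 × 10⁻³ + 5.39 × 10⁻⁴ = 1.639 × 10⁻³, so Δρ ≈ 1.682 kg m⁻³.
N² = (g/ρ₀)·Δρ/Δz = g·(Δρ/ρ₀)/Δz = 9.81 × 1.639 × 10⁻³ / 91 = 1.7669 × 10⁻⁴ s⁻².
N = √(1.7669 × 10⁻⁴) = 0.013292 rad s⁻¹ → T = 2π/N = 472.70 s = 7.8783 min ≈ 7.88 min.

7.88 min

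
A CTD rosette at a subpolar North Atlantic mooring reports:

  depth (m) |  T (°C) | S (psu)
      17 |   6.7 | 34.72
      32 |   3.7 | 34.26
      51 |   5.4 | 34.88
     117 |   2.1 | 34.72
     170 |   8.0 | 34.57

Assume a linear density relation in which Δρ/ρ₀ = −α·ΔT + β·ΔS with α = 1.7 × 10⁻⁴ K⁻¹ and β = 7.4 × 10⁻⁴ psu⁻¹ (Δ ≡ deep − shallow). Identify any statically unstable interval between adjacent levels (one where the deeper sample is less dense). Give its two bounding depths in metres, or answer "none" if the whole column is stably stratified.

117–170 m

Evaluate Δρ/ρ₀ = −αΔT + βΔS across each adjacent pair:
  17–32 m: −αΔT+βΔS = −(1.7 × 10⁻⁴)(-3.0)+(7.4 × 10⁻⁴)(-0.46) = 1.7 × 10⁻⁴ → stable
  32–51 m: −αΔT+βΔS = −(1.7 × 10⁻⁴)(+1.7)+(7.4 × 10⁻⁴)(+0.62) = 1.7 × 10⁻⁴ → stable
  51–117 m: −αΔT+βΔS = −(1.7 × 10⁻⁴)(-3.3)+(7.4 × 10⁻⁴)(-0.16) = 4.4 × 10⁻⁴ → stable
  117–170 m: −αΔT+βΔS = −(1.7 × 10⁻⁴)(+5.9)+(7.4 × 10⁻⁴)(-0.15) = -1.1 × 10⁻³ → UNSTABLE
The 117–170 m interval has Δρ < 0: lighter water underlies denser water.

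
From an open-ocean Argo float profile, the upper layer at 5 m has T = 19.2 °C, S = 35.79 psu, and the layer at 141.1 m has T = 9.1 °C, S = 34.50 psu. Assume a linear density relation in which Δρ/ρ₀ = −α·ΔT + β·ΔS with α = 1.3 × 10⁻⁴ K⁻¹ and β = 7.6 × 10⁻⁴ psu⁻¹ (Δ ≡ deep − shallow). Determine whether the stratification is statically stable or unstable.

ΔT = 9.1 − 19.2 = -10.1 K and ΔS = 34.50 − 35.79 = -1.29 psu (deep − shallow).
−αΔT = 1.313 × 10⁻³; βΔS = -9.804 × 10⁻⁴; sum Δρ/ρ₀ = 3.326 × 10⁻⁴.
Δρ/ρ₀ > 0, so Δρ > 0: deeper water is denser → statically stable.

stable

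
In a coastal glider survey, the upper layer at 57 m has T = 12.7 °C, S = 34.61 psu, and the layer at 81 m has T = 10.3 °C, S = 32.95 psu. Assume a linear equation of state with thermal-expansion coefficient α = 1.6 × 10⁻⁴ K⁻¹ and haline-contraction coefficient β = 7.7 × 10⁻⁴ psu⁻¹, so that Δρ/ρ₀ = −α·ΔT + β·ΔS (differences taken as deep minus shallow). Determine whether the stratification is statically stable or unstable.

ΔT = 10.3 − 12.7 = -2.4 K and ΔS = 32.95 − 34.61 = -1.66 psu (deep − shallow).
−αΔT = 3.84 × 10⁻⁴; βΔS = -1.2782 × 10⁻³; sum Δρ/ρ₀ = -8.942 × 10⁻⁴.
Δρ/ρ₀ < 0, so Δρ < 0: deeper water is lighter → statically unstable; the column would overturn.

unstable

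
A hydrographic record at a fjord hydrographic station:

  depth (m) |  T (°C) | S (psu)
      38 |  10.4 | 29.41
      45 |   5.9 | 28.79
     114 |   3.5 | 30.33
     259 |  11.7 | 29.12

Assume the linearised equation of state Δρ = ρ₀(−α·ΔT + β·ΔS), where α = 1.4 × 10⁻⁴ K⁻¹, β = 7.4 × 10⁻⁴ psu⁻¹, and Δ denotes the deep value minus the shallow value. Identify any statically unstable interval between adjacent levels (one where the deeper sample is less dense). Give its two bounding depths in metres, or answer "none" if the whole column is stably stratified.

114–259 m

Evaluate Δρ/ρ₀ = −αΔT + βΔS across each adjacent pair:
  38–45 m: −αΔT+βΔS = −(1.4 × 10⁻⁴)(-4.5)+(7.4 × 10⁻⁴)(-0.62) = 1.7 × 10⁻⁴ → stable
  45–114 m: −αΔT+βΔS = −(1.4 × 10⁻⁴)(-2.4)+(7.4 × 10⁻⁴)(+1.54) = 1.5 × 10⁻³ → stable
  114–259 m: −αΔT+βΔS = −(1.4 × 10⁻⁴)(+8.2)+(7.4 × 10⁻⁴)(-1.21) = -2.0 × 10⁻³ → UNSTABLE
The 114–259 m interval has Δρ < 0: lighter water underlies denser water.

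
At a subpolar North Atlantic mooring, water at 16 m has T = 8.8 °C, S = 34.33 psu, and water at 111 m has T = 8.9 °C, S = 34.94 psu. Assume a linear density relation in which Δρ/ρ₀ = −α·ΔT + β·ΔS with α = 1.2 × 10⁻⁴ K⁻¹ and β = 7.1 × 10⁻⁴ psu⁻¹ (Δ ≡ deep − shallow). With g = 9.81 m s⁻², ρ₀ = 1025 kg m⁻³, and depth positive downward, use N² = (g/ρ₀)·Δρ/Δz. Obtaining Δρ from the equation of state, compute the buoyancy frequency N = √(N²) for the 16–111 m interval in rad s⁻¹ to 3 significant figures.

ΔT = +0.1 K, ΔS = +0.61 psu (deep − shallow).
Δρ/ρ₀ = −αΔT + βΔS = -1.20 × 10⁻⁵ + 4.331 × 10⁻⁴ = 4.211 × 10⁻⁴, so Δρ ≈ 0.4316 kg m⁻³.
N² = (g/ρ₀)·Δρ/Δz = g·(Δρ/ρ₀)/Δz = 9.81 × 4.211 × 10⁻⁴ / 95 = 4.3484 × 10⁻⁵ s⁻².
N = √(4.3484 × 10⁻⁵) = 6.5942 × 10⁻³ rad s⁻¹ ≈ 6.59 × 10⁻³ rad s⁻¹.

6.59 × 10⁻³ rad s⁻¹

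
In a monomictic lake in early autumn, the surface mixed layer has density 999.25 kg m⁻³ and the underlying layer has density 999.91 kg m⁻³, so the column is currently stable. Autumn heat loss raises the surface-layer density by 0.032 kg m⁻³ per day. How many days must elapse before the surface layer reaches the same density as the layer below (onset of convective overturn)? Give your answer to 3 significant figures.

20.6 days

Density deficit of the surface layer: 999.91 − 999.25 = 0.66 kg m⁻³.
Required change = 0.66 / 0.032 = 20.6 days.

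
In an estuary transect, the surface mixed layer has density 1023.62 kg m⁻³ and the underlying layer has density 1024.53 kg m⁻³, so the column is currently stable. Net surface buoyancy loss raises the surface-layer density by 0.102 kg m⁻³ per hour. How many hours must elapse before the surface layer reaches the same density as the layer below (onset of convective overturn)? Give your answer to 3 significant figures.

8.92 hours

Density deficit of the surface layer: 1024.53 − 1023.62 = 0.91 kg m⁻³.
Required change = 0.91 / 0.102 = 8.92 hours.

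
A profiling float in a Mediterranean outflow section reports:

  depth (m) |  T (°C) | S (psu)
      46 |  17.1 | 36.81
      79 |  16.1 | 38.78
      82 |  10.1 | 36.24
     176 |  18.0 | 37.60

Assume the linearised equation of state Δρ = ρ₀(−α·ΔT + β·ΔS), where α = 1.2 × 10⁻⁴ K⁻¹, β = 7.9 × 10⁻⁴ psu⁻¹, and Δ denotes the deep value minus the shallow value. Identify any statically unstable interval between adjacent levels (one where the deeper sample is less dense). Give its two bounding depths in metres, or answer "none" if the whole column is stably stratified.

Evaluate Δρ/ρ₀ = −αΔT + βΔS across each adjacent pair:
  46–79 m: −αΔT+βΔS = −(1.2 × 10⁻⁴)(-1.0)+(7.9 × 10⁻⁴)(+1.97) = 1.7 × 10⁻³ → stable
  79–82 m: −αΔT+βΔS = −(1.2 × 10⁻⁴)(-6.0)+(7.9 × 10⁻⁴)(-2.54) = -1.3 × 10⁻³ → UNSTABLE
  82–176 m: −αΔT+βΔS = −(1.2 × 10⁻⁴)(+7.9)+(7.9 × 10⁻⁴)(+1.36) = 1.3 × 10⁻⁴ → stable
The 79–82 m interval has Δρ < 0: lighter water underlies denser water.

79–82 m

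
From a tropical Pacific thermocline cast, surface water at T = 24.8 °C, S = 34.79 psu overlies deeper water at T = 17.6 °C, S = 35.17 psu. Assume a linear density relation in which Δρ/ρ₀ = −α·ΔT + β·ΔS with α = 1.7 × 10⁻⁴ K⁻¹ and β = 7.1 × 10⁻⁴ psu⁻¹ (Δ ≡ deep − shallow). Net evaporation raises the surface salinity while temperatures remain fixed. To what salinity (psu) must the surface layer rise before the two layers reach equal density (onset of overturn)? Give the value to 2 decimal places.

36.89 psu

Neutral buoyancy requires −α(T_deep − T_surf) + β(S_deep − S_surf′) = 0.
S_surf′ = S_deep − (α/β)·ΔT = 35.17 − (1.7 × 10⁻⁴/7.1 × 10⁻⁴)·(-7.2) = 36.8939 psu.
Increase required: 36.8939 − 34.79 = 2.1039 psu.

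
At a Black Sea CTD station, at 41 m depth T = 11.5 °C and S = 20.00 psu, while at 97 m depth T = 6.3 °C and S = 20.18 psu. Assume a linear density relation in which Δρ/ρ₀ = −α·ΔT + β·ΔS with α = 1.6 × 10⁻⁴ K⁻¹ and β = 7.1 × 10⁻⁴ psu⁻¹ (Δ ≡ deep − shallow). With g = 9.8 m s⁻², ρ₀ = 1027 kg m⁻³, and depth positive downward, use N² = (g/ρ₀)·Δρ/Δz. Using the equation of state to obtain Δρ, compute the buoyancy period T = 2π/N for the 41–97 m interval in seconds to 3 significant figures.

ΔT = -5.2 K, ΔS = +0.18 psu (deep − shallow).
Δρ/ρ₀ = −αΔT + βΔS = 8.32 × 10⁻⁴ + 1.278 × 10⁻⁴ = 9.598 × 10⁻⁴, so Δρ ≈ 0.9857 kg m⁻³.
N² = (g/ρ₀)·Δρ/Δz = g·(Δρ/ρ₀)/Δz = 9.8 × 9.598 × 10⁻⁴ / 56 = 1.6797 × 10⁻⁴ s⁻².
N = √(1.6797 × 10⁻⁴) = 0.012960 rad s⁻¹ → T = 2π/N = 484.81 s ≈ 485 s.

485 s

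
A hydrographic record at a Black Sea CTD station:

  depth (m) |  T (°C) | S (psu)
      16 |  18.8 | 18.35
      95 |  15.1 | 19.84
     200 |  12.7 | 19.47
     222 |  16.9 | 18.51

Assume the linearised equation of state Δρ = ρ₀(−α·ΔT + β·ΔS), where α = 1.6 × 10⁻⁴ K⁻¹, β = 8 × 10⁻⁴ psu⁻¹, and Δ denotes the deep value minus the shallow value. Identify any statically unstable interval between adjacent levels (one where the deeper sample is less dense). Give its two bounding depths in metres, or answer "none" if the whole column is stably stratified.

Evaluate Δρ/ρ₀ = −αΔT + βΔS across each adjacent pair:
  16–95 m: −αΔT+βΔS = −(1.6 × 10⁻⁴)(-3.7)+(8 × 10⁻⁴)(+1.49) = 1.8 × 10⁻³ → stable
  95–200 m: −αΔT+βΔS = −(1.6 × 10⁻⁴)(-2.4)+(8 × 10⁻⁴)(-0.37) = 8.8 × 10⁻⁵ → stable
  200–222 m: −αΔT+βΔS = −(1.6 × 10⁻⁴)(+4.2)+(8 × 10⁻⁴)(-0.96) = -1.4 × 10⁻³ → UNSTABLE
The 200–222 m interval has Δρ < 0: lighter water underlies denser water.

200–222 m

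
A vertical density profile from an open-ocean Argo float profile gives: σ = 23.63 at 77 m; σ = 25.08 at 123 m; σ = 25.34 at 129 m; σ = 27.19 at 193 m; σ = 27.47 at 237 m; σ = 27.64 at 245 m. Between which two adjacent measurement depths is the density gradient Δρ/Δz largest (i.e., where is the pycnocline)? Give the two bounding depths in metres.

Compute the density gradient over each adjacent pair:
  77–123 m: Δρ/Δz = 1.45/46 = 0.032 kg m⁻⁴
  123–129 m: Δρ/Δz = 0.26/6 = 0.043 kg m⁻⁴
  129–193 m: Δρ/Δz = 1.85/64 = 0.029 kg m⁻⁴
  193–237 m: Δρ/Δz = 0.28/44 = 6.4 × 10⁻³ kg m⁻⁴
  237–245 m: Δρ/Δz = 0.17/8 = 0.021 kg m⁻⁴
The largest gradient is in the 123–129 m interval — the pycnocline.

123–129 m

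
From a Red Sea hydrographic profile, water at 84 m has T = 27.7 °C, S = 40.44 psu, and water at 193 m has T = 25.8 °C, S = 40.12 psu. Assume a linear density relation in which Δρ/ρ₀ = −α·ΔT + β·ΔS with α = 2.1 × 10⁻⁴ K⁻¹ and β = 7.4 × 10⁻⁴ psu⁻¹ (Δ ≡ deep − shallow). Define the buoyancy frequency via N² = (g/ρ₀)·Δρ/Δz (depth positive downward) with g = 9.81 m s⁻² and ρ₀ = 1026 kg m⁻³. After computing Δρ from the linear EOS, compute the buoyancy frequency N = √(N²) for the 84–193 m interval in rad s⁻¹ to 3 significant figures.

3.82 × 10⁻³ rad s⁻¹

ΔT = -1.9 K, ΔS = -0.32 psu (deep − shallow).
Δρ/ρ₀ = −αΔT + βΔS = 3.99 × 10⁻⁴ − 2.368 × 10⁻⁴ = 1.622 × 10⁻⁴, so Δρ ≈ 0.1664 kg m⁻³.
N² = (g/ρ₀)·Δρ/Δz = g·(Δρ/ρ₀)/Δz = 9.81 × 1.622 × 10⁻⁴ / 109 = 1.4598 × 10⁻⁵ s⁻².
N = √(1.4598 × 10⁻⁵) = 3.8207 × 10⁻³ rad s⁻¹ ≈ 3.82 × 10⁻³ rad s⁻¹.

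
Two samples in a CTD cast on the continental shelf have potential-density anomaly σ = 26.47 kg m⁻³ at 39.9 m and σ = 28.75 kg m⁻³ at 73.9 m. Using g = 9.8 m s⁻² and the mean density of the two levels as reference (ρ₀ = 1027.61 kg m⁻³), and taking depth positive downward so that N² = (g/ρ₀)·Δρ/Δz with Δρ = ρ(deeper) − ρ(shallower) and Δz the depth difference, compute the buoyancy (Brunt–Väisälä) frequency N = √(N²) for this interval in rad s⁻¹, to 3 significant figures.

Δρ = 1028.75 − 1026.47 = 2.28 kg m⁻³ over Δz = 73.9 − 39.9 = 34 m.
N² = (9.8/1027.61) × (2.28/34) = 6.3952 × 10⁻⁴ s⁻².
N = √(6.3952 × 10⁻⁴) = 0.025289 rad s⁻¹ ≈ 0.0253 rad s⁻¹.

0.0253 rad s⁻¹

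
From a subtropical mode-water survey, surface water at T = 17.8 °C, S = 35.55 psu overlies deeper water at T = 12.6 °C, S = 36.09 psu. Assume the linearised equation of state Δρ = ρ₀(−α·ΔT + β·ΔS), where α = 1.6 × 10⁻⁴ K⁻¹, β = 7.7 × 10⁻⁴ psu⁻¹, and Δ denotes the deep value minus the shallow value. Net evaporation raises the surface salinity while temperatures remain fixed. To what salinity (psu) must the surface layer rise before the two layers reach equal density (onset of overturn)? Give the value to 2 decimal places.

37.17 psu

Neutral buoyancy requires −α(T_deep − T_surf) + β(S_deep − S_surf′) = 0.
S_surf′ = S_deep − (α/β)·ΔT = 36.09 − (1.6 × 10⁻⁴/7.7 × 10⁻⁴)·(-5.2) = 37.1705 psu.
Increase required: 37.1705 − 35.55 = 1.6205 psu.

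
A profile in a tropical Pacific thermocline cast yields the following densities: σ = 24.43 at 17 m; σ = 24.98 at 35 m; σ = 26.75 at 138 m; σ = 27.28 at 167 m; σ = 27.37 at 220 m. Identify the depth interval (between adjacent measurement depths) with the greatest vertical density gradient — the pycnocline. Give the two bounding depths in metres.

17–35 m

Compute the density gradient over each adjacent pair:
  17–35 m: Δρ/Δz = 0.55/18 = 0.031 kg m⁻⁴
  35–138 m: Δρ/Δz = 1.77/103 = 0.017 kg m⁻⁴
  138–167 m: Δρ/Δz = 0.53/29 = 0.018 kg m⁻⁴
  167–220 m: Δρ/Δz = 0.09/53 = 1.7 × 10⁻³ kg m⁻⁴
The largest gradient is in the 17–35 m interval — the pycnocline.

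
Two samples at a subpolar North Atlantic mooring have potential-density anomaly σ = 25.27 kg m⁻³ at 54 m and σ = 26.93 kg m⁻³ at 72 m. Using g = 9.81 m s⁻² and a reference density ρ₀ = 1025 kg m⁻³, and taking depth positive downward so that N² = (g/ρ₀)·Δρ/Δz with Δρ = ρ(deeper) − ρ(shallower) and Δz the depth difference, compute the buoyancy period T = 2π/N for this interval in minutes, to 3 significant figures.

3.52 min

Δρ = 1026.93 − 1025.27 = 1.66 kg m⁻³ over Δz = 72 − 54 = 18 m.
N² = (9.81/1025) × (1.66/18) = 8.8263 × 10⁻⁴ s⁻².
N = √(8.8263 × 10⁻⁴) = 0.029709 rad s⁻¹, so T = 2π/N = 211.49 s = 3.5248 min ≈ 3.52 min.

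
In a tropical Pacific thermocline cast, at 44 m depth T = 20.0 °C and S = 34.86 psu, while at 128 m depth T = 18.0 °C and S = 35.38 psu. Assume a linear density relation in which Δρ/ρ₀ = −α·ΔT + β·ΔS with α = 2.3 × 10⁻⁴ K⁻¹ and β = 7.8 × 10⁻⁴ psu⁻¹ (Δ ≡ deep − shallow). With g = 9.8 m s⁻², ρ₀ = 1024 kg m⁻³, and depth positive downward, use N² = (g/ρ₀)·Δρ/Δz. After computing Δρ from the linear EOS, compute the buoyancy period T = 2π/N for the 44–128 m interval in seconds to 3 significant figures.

ΔT = -2.0 K, ΔS = +0.52 psu (deep − shallow).
Δρ/ρ₀ = −αΔT + βΔS = 4.60 × 10⁻⁴ + 4.056 × 10⁻⁴ = 8.656 × 10⁻⁴, so Δρ ≈ 0.8864 kg m⁻³.
N² = (g/ρ₀)·Δρ/Δz = g·(Δρ/ρ₀)/Δz = 9.8 × 8.656 × 10⁻⁴ / 84 = 1.0099 × 10⁻⁴ s⁻².
N = √(1.0099 × 10⁻⁴) = 0.010049 rad s⁻¹ → T = 2π/N = 625.25 s ≈ 625 s.

625 s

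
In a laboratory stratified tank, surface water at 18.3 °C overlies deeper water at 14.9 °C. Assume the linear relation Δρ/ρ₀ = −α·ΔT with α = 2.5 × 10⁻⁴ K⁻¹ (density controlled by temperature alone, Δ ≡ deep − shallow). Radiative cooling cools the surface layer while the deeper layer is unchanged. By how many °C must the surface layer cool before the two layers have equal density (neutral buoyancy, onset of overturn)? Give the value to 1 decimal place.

With temperature the only control, equal density requires T_surf′ = T_deep.
T_surf′ = 14.9 °C.
Cooling required: 18.3 − 14.9 = 3.4 °C.

3.4 °C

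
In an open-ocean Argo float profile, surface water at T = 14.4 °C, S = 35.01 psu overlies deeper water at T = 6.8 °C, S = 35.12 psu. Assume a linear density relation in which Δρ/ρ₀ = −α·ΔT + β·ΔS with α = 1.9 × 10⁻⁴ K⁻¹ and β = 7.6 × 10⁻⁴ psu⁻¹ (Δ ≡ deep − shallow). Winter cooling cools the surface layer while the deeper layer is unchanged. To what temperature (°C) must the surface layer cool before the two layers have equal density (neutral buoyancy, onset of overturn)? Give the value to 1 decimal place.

6.4 °C

Neutral buoyancy requires Δρ = 0, i.e. −α(T_deep − T_surf′) + β(S_deep − S_surf) = 0.
T_surf′ = T_deep − (β/α)·ΔS = 6.8 − (7.6 × 10⁻⁴/1.9 × 10⁻⁴)·(+0.11) = 6.360 °C.
Cooling required: 14.4 − (6.360) = 8.040 °C.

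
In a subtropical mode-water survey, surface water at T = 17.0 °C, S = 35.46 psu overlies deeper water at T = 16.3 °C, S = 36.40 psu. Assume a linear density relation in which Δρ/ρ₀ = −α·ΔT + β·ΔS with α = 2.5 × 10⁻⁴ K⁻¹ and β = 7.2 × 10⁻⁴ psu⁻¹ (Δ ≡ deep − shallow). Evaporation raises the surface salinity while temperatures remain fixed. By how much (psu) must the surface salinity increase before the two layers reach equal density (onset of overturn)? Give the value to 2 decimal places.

Neutral buoyancy requires −α(T_deep − T_surf) + β(S_deep − S_surf′) = 0.
S_surf′ = S_deep − (α/β)·ΔT = 36.40 − (2.5 × 10⁻⁴/7.2 × 10⁻⁴)·(-0.7) = 36.6431 psu.
Increase required: 36.6431 − 35.46 = 1.1831 psu.

1.18 psu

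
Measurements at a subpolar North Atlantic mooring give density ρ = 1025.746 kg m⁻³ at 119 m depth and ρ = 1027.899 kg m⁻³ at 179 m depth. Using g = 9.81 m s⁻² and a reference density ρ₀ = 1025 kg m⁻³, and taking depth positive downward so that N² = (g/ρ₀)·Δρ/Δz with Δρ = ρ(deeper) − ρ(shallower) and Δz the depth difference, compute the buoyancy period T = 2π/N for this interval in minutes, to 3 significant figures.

5.65 min

Δρ = 1027.899 − 1025.746 = 2.153 kg m⁻³ over Δz = 179 − 119 = 60 m.
N² = (9.81/1025) × (2.153/60) = 3.4343 × 10⁻⁴ s⁻².
N = √(3.4343 × 10⁻⁴) = 0.018532 rad s⁻¹, so T = 2π/N = 339.05 s = 5.6508 min ≈ 5.65 min.
N² > 0, so the interval is statically stable.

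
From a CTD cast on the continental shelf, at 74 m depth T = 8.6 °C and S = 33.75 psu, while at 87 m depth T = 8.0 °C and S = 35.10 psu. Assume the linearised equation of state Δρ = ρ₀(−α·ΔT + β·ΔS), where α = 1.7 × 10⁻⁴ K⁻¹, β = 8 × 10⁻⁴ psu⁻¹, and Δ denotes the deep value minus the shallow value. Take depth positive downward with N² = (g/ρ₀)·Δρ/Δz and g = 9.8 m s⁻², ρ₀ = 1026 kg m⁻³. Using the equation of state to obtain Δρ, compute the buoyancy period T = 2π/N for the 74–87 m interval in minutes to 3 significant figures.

ΔT = -0.6 K, ΔS = +1.35 psu (deep − shallow).
Δρ/ρ₀ = −αΔT + βΔS = 1.02 × 10⁻⁴ + 1.08 × 10⁻³ = 1.182 × 10⁻³, so Δρ ≈ 1.213 kg m⁻³.
N² = (g/ρ₀)·Δρ/Δz = g·(Δρ/ρ₀)/Δz = 9.8 × 1.182 × 10⁻³ / 13 = 8.9105 × 10⁻⁴ s⁻².
N = √(8.9105 × 10⁻⁴) = 0.029850 rad s⁻¹ → T = 2π/N = 210.49 s = 3.5082 min ≈ 3.51 min.

3.51 min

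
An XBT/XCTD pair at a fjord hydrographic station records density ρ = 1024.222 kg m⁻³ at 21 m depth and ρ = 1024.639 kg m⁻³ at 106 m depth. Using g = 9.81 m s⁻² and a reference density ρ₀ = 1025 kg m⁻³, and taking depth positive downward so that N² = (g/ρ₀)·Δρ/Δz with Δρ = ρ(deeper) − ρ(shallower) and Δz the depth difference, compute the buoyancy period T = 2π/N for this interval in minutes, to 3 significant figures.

Δρ = 1024.639 − 1024.222 = 0.417 kg m⁻³ over Δz = 106 − 21 = 85 m.
N² = (9.81/1025) × (0.417/85) = 4.6953 × 10⁻⁵ s⁻².
N = √(4.6953 × 10⁻⁵) = 6.8522 × 10⁻³ rad s⁻¹, so T = 2π/N = 916.96 s = 15.283 min ≈ 15.3 min.

15.3 min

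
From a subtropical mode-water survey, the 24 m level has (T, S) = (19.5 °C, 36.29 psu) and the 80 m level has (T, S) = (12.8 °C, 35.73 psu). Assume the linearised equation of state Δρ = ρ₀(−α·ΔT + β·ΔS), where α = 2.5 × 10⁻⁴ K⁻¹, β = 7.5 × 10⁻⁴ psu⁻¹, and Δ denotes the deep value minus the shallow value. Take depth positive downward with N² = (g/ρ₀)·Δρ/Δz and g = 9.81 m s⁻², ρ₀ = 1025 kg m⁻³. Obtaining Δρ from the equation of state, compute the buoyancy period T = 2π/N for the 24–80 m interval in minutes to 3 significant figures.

7.06 min

ΔT = -6.7 K, ΔS = -0.56 psu (deep − shallow).
Δρ/ρ₀ = −αΔT + βΔS = 1.675 × 10⁻³ − 4.20 × 10⁻⁴ = 1.255 × 10⁻³, so Δρ ≈ 1.286 kg m⁻³.
N² = (g/ρ₀)·Δρ/Δz = g·(Δρ/ρ₀)/Δz = 9.81 × 1.255 × 10⁻³ / 56 = 2.1985 × 10⁻⁴ s⁻².
N = √(2.1985 × 10⁻⁴) = 0.014827 rad s⁻¹ → T = 2π/N = 423.77 s = 7.0628 min ≈ 7.06 min.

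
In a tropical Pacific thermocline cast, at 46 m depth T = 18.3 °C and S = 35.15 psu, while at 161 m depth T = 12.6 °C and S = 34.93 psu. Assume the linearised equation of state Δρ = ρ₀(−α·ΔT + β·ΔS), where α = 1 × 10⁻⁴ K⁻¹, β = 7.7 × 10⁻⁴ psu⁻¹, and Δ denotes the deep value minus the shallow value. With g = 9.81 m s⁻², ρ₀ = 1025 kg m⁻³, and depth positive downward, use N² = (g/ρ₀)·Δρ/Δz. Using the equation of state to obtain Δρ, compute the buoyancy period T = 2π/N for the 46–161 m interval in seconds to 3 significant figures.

1.07 × 10³ s

ΔT = -5.7 K, ΔS = -0.22 psu (deep − shallow).
Δρ/ρ₀ = −αΔT + βΔS = 5.70 × 10⁻⁴ − 1.694 × 10⁻⁴ = 4.006 × 10⁻⁴, so Δρ ≈ 0.4106 kg m⁻³.
N² = (g/ρ₀)·Δρ/Δz = g·(Δρ/ρ₀)/Δz = 9.81 × 4.006 × 10⁻⁴ / 115 = 3.4173 × 10⁻⁵ s⁻².
N = √(3.4173 × 10⁻⁵) = 5.8458 × 10⁻³ rad s⁻¹ → T = 2π/N = 1.0748 × 10³ s ≈ 1.07 × 10³ s.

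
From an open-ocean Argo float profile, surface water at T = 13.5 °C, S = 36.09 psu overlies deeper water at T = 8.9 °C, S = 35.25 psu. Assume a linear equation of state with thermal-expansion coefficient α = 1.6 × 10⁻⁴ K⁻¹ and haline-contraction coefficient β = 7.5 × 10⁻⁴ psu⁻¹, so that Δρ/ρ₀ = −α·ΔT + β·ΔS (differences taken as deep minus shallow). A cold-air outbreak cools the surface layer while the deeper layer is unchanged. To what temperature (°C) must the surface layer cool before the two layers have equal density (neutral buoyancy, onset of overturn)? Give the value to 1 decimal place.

Neutral buoyancy requires Δρ = 0, i.e. −α(T_deep − T_surf′) + β(S_deep − S_surf) = 0.
T_surf′ = T_deep − (β/α)·ΔS = 8.9 − (7.5 × 10⁻⁴/1.6 × 10⁻⁴)·(-0.84) = 12.838 °C.
Cooling required: 13.5 − (12.838) = 0.662 °C.

12.8 °C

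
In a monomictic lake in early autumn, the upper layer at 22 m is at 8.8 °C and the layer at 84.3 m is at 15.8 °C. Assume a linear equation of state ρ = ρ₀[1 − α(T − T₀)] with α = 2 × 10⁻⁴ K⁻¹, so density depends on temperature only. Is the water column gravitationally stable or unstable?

ΔT = 15.8 − 8.8 = +7.0 K, so Δρ/ρ₀ = −αΔT = -1.40 × 10⁻³.
Δρ/ρ₀ < 0, so Δρ < 0: deeper water is lighter → statically unstable; the column would overturn.

unstable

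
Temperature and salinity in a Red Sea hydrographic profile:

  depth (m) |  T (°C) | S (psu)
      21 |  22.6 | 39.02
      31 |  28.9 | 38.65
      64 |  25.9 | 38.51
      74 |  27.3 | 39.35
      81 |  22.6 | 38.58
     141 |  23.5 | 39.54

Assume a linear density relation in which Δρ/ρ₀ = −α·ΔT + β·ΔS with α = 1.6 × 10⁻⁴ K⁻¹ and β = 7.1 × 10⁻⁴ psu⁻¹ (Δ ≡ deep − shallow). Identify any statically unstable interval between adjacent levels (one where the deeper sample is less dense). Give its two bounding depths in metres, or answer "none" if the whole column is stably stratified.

Evaluate Δρ/ρ₀ = −αΔT + βΔS across each adjacent pair:
  21–31 m: −αΔT+βΔS = −(1.6 × 10⁻⁴)(+6.3)+(7.1 × 10⁻⁴)(-0.37) = -1.3 × 10⁻³ → UNSTABLE
  31–64 m: −αΔT+βΔS = −(1.6 × 10⁻⁴)(-3.0)+(7.1 × 10⁻⁴)(-0.14) = 3.8 × 10⁻⁴ → stable
  64–74 m: −αΔT+βΔS = −(1.6 × 10⁻⁴)(+1.4)+(7.1 × 10⁻⁴)(+0.84) = 3.7 × 10⁻⁴ → stable
  74–81 m: −αΔT+βΔS = −(1.6 × 10⁻⁴)(-4.7)+(7.1 × 10⁻⁴)(-0.77) = 2.1 × 10⁻⁴ → stable
  81–141 m: −αΔT+βΔS = −(1.6 × 10⁻⁴)(+0.9)+(7.1 × 10⁻⁴)(+0.96) = 5.4 × 10⁻⁴ → stable
The 21–31 m interval has Δρ < 0: lighter water underlies denser water.

21–31 m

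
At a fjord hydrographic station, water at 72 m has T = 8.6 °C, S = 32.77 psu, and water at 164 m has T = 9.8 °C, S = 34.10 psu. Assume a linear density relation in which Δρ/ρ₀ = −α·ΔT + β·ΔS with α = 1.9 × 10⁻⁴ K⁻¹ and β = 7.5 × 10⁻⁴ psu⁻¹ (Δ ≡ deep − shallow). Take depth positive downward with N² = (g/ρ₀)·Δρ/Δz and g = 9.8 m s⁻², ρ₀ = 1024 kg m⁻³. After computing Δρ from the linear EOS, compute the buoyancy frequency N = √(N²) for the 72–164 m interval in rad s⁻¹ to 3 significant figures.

ΔT = +1.2 K, ΔS = +1.33 psu (deep − shallow).
Δρ/ρ₀ = −αΔT + βΔS = -2.28 × 10⁻⁴ + 9.975 × 10⁻⁴ = 7.695 × 10⁻⁴, so Δρ ≈ 0.7880 kg m⁻³.
N² = (g/ρ₀)·Δρ/Δz = g·(Δρ/ρ₀)/Δz = 9.8 × 7.695 × 10⁻⁴ / 92 = 8.1968 × 10⁻⁵ s⁻².
N = √(8.1968 × 10⁻⁵) = 9.0536 × 10⁻³ rad s⁻¹ ≈ 9.05 × 10⁻³ rad s⁻¹.

9.05 × 10⁻³ rad s⁻¹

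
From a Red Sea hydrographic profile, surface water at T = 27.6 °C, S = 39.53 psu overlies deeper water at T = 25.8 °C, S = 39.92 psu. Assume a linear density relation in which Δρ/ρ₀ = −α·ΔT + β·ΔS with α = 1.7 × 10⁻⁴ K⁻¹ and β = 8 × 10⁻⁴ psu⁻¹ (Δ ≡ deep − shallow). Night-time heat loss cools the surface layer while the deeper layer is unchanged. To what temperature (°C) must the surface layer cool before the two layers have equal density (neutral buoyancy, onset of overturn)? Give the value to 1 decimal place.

24.0 °C

Neutral buoyancy requires Δρ = 0, i.e. −α(T_deep − T_surf′) + β(S_deep − S_surf) = 0.
T_surf′ = T_deep − (β/α)·ΔS = 25.8 − (8 × 10⁻⁴/1.7 × 10⁻⁴)·(+0.39) = 23.965 °C.
Cooling required: 27.6 − (23.965) = 3.635 °C.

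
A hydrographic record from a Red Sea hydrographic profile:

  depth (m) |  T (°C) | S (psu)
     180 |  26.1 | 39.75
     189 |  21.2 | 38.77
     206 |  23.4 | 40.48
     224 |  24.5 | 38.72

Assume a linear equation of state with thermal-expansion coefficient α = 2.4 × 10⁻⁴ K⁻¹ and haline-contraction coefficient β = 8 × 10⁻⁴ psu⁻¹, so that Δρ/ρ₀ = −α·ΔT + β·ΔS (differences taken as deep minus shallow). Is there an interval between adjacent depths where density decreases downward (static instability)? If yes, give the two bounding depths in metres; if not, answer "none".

Evaluate Δρ/ρ₀ = −αΔT + βΔS across each adjacent pair:
  180–189 m: −αΔT+βΔS = −(2.4 × 10⁻⁴)(-4.9)+(8 × 10⁻⁴)(-0.98) = 3.9 × 10⁻⁴ → stable
  189–206 m: −αΔT+βΔS = −(2.4 × 10⁻⁴)(+2.2)+(8 × 10⁻⁴)(+1.71) = 8.4 × 10⁻⁴ → stable
  206–224 m: −αΔT+βΔS = −(2.4 × 10⁻⁴)(+1.1)+(8 × 10⁻⁴)(-1.76) = -1.7 × 10⁻³ → UNSTABLE
The 206–224 m interval has Δρ < 0: lighter water underlies denser water.

206–224 m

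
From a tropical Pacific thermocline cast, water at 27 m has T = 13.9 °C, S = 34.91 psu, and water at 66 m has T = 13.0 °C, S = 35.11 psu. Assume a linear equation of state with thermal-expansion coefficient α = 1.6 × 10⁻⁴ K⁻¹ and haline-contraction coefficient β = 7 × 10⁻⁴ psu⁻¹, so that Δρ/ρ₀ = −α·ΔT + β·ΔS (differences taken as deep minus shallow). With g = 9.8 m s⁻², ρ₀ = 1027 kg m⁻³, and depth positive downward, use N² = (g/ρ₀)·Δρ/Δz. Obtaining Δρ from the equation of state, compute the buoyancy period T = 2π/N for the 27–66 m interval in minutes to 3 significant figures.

ΔT = -0.9 K, ΔS = +0.20 psu (deep − shallow).
Δρ/ρ₀ = −αΔT + βΔS = 1.44 × 10⁻⁴ + 1.40 × 10⁻⁴ = 2.84 × 10⁻⁴, so Δρ ≈ 0.2917 kg m⁻³.
N² = (g/ρ₀)·Δρ/Δz = g·(Δρ/ρ₀)/Δz = 9.8 × 2.84 × 10⁻⁴ / 39 = 7.1364 × 10⁻⁵ s⁻².
N = √(7.1364 × 10⁻⁵) = 8.4477 × 10⁻³ rad s⁻¹ → T = 2π/N = 743.77 s = 12.396 min ≈ 12.4 min.

12.4 min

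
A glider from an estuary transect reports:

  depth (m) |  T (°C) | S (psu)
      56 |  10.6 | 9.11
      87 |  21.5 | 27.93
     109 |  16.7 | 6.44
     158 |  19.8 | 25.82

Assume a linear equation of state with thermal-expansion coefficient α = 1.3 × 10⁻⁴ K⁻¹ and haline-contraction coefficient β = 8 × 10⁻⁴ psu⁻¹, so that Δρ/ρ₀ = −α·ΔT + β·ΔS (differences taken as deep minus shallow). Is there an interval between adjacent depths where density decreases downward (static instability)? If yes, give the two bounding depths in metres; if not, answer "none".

Evaluate Δρ/ρ₀ = −αΔT + βΔS across each adjacent pair:
  56–87 m: −αΔT+βΔS = −(1.3 × 10⁻⁴)(+10.9)+(8 × 10⁻⁴)(+18.82) = 0.014 → stable
  87–109 m: −αΔT+βΔS = −(1.3 × 10⁻⁴)(-4.8)+(8 × 10⁻⁴)(-21.49) = -0.017 → UNSTABLE
  109–158 m: −αΔT+βΔS = −(1.3 × 10⁻⁴)(+3.1)+(8 × 10⁻⁴)(+19.38) = 0.015 → stable
The 87–109 m interval has Δρ < 0: lighter water underlies denser water.

87–109 m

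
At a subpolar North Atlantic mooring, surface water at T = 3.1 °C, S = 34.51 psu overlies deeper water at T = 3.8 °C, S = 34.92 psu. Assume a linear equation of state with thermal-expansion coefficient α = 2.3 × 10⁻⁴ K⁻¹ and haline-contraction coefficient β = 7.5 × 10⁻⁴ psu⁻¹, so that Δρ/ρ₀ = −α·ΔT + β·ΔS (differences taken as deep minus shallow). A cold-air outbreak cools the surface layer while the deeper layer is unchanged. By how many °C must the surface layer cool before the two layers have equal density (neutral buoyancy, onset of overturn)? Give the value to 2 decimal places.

0.64 °C

Neutral buoyancy requires Δρ = 0, i.e. −α(T_deep − T_surf′) + β(S_deep − S_surf) = 0.
T_surf′ = T_deep − (β/α)·ΔS = 3.8 − (7.5 × 10⁻⁴/2.3 × 10⁻⁴)·(+0.41) = 2.4630 °C.
Cooling required: 3.1 − (2.4630) = 0.6370 °C.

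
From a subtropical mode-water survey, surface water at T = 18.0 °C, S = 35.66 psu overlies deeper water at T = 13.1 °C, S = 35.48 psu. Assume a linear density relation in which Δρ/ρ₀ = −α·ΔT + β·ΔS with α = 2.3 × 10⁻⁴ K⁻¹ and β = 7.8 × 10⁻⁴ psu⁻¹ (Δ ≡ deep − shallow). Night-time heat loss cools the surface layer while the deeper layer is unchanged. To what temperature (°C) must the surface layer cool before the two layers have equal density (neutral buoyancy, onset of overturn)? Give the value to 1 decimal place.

Neutral buoyancy requires Δρ = 0, i.e. −α(T_deep − T_surf′) + β(S_deep − S_surf) = 0.
T_surf′ = T_deep − (β/α)·ΔS = 13.1 − (7.8 × 10⁻⁴/2.3 × 10⁻⁴)·(-0.18) = 13.710 °C.
Cooling required: 18.0 − (13.710) = 4.290 °C.

13.7 °C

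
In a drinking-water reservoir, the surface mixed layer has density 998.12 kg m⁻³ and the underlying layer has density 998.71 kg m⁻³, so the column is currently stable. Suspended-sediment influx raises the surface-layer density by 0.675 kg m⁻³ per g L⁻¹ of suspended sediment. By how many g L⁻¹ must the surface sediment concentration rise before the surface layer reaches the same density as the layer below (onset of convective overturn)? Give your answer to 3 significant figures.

Density deficit of the surface layer: 998.71 − 998.12 = 0.59 kg m⁻³.
Required change = 0.59 / 0.675 = 0.874 g L⁻¹.

0.874 g L⁻¹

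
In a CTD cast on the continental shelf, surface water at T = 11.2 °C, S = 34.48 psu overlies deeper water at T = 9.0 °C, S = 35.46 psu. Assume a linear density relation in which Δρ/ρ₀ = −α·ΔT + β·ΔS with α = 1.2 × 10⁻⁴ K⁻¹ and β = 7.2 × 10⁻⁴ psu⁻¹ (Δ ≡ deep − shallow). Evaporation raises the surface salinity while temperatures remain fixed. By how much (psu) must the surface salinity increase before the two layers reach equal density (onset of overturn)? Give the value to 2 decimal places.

1.35 psu

Neutral buoyancy requires −α(T_deep − T_surf) + β(S_deep − S_surf′) = 0.
S_surf′ = S_deep − (α/β)·ΔT = 35.46 − (1.2 × 10⁻⁴/7.2 × 10⁻⁴)·(-2.2) = 35.8267 psu.
Increase required: 35.8267 − 34.48 = 1.3467 psu.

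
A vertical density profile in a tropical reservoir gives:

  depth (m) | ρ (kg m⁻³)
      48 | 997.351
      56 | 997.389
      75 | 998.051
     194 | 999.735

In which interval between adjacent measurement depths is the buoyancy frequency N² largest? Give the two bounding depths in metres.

Compute the density gradient over each adjacent pair:
  48–56 m: Δρ/Δz = 0.038/8 = 4.7 × 10⁻³ kg m⁻⁴
  56–75 m: Δρ/Δz = 0.662/19 = 0.035 kg m⁻⁴
  75–194 m: Δρ/Δz = 1.684/119 = 0.014 kg m⁻⁴
The largest gradient is in the 56–75 m interval — the pycnocline.

56–75 m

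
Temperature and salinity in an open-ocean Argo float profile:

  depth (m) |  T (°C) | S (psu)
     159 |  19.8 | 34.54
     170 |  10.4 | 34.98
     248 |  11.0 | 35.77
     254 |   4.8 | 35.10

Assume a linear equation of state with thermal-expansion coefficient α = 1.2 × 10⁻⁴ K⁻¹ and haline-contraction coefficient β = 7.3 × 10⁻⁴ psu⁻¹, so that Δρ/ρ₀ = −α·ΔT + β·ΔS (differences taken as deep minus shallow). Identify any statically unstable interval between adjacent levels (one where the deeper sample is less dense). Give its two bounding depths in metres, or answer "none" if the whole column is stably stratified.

Evaluate Δρ/ρ₀ = −αΔT + βΔS across each adjacent pair:
  159–170 m: −αΔT+βΔS = −(1.2 × 10⁻⁴)(-9.4)+(7.3 × 10⁻⁴)(+0.44) = 1.4 × 10⁻³ → stable
  170–248 m: −αΔT+βΔS = −(1.2 × 10⁻⁴)(+0.6)+(7.3 × 10⁻⁴)(+0.79) = 5.0 × 10⁻⁴ → stable
  248–254 m: −αΔT+βΔS = −(1.2 × 10⁻⁴)(-6.2)+(7.3 × 10⁻⁴)(-0.67) = 2.5 × 10⁻⁴ → stable
Every interval has Δρ > 0: the column is stably stratified throughout.

none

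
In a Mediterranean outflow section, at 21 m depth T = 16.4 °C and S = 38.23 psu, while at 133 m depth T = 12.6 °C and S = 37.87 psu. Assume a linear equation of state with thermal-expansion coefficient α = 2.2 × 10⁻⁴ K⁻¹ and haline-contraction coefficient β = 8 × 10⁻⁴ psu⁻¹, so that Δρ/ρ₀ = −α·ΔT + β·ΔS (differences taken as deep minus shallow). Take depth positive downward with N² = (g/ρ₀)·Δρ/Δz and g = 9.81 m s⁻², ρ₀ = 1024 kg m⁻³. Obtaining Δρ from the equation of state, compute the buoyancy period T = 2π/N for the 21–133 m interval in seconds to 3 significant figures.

907 s

ΔT = -3.8 K, ΔS = -0.36 psu (deep − shallow).
Δρ/ρ₀ = −αΔT + βΔS = 8.36 × 10⁻⁴ − 2.88 × 10⁻⁴ = 5.48 × 10⁻⁴, so Δρ ≈ 0.5612 kg m⁻³.
N² = (g/ρ₀)·Δρ/Δz = g·(Δρ/ρ₀)/Δz = 9.81 × 5.48 × 10⁻⁴ / 112 = 4.7999 × 10⁻⁵ s⁻².
N = √(4.7999 × 10⁻⁵) = 6.9281 × 10⁻³ rad s⁻¹ → T = 2π/N = 906.91 s ≈ 907 s.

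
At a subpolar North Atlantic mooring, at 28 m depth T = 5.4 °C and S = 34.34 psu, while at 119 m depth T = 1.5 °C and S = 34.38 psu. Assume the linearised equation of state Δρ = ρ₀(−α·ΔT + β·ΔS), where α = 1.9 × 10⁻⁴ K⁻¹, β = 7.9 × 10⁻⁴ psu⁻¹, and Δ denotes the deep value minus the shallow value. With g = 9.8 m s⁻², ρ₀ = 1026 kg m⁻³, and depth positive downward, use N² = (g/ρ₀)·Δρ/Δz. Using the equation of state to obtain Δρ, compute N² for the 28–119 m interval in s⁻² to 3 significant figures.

8.32 × 10⁻⁵ s⁻²

ΔT = -3.9 K, ΔS = +0.04 psu (deep − shallow).
Δρ/ρ₀ = −αΔT + βΔS = 7.41 × 10⁻⁴ + 3.16 × 10⁻⁵ = 7.726 × 10⁻⁴, so Δρ ≈ 0.7927 kg m⁻³.
N² = (g/ρ₀)·Δρ/Δz = g·(Δρ/ρ₀)/Δz = 9.8 × 7.726 × 10⁻⁴ / 91 = 8.3203 × 10⁻⁵ s⁻² ≈ 8.32 × 10⁻⁵ s⁻².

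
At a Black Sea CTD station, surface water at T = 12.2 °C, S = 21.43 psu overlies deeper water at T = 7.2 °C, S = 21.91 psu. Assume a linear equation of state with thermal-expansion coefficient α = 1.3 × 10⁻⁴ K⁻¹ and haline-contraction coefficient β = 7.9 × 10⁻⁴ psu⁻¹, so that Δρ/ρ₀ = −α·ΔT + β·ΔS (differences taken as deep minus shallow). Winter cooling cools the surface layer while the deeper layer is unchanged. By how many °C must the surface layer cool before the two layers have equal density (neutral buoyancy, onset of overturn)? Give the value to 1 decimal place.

7.9 °C

Neutral buoyancy requires Δρ = 0, i.e. −α(T_deep − T_surf′) + β(S_deep − S_surf) = 0.
T_surf′ = T_deep − (β/α)·ΔS = 7.2 − (7.9 × 10⁻⁴/1.3 × 10⁻⁴)·(+0.48) = 4.283 °C.
Cooling required: 12.2 − (4.283) = 7.917 °C.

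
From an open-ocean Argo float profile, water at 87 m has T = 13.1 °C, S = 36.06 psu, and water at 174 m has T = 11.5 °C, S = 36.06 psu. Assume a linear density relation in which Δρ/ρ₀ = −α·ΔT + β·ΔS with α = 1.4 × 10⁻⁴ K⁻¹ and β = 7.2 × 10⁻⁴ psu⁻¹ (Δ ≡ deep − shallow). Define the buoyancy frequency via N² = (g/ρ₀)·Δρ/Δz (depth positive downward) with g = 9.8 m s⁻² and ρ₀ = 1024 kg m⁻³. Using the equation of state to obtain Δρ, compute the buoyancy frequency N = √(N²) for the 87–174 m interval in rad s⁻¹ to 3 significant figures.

ΔT = -1.6 K, ΔS = +0.00 psu (deep − shallow).
Δρ/ρ₀ = −αΔT + βΔS = 2.24 × 10⁻⁴ + 0 = 2.24 × 10⁻⁴, so Δρ ≈ 0.2294 kg m⁻³.
N² = (g/ρ₀)·Δρ/Δz = g·(Δρ/ρ₀)/Δz = 9.8 × 2.24 × 10⁻⁴ / 87 = 2.5232 × 10⁻⁵ s⁻².
N = √(2.5232 × 10⁻⁵) = 5.0231 × 10⁻³ rad s⁻¹ ≈ 5.02 × 10⁻³ rad s⁻¹.

5.02 × 10⁻³ rad s⁻¹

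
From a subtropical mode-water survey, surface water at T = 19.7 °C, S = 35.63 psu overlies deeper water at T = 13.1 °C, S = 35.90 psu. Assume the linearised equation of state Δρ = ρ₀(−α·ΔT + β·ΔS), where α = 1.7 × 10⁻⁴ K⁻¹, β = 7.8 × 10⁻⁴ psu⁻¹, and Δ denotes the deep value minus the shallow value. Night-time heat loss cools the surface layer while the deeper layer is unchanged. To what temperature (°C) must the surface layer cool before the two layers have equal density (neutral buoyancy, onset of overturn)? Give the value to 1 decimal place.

11.9 °C

Neutral buoyancy requires Δρ = 0, i.e. −α(T_deep − T_surf′) + β(S_deep − S_surf) = 0.
T_surf′ = T_deep − (β/α)·ΔS = 13.1 − (7.8 × 10⁻⁴/1.7 × 10⁻⁴)·(+0.27) = 11.861 °C.
Cooling required: 19.7 − (11.861) = 7.839 °C.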